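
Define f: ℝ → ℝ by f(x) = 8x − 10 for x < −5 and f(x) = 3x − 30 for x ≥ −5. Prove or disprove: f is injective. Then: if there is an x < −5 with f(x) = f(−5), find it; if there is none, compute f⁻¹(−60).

Both pieces are strictly increasing (slopes 8 and 3), so each is injective on its own interval.
The left piece maps (−∞, −5) onto (−∞, −50); the right piece maps [−5, ∞) onto [−45, ∞).
These images are disjoint, so no value is attained by both pieces. So f is injective.
Because the two images are disjoint, no x < −5 has f(x) = f(−5), so we compute f⁻¹(−60): −60 lies in (−∞, −50), so solve 8x − 10 = −60: x = (−60 + 10)/8 = −25/4.

-25/4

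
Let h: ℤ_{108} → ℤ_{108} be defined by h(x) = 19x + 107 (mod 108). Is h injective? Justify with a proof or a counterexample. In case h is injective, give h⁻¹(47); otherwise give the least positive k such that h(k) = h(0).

By definition, h is injective when h(u) = h(v) forces u = v.
Suppose h(u) = h(v) in ℤ_{108}. Then 19u + 107 ≡ 19v + 107 (mod 108), thus 19(u − v) ≡ 0 (mod 108).
Since gcd(19, 108) = 1, 19 is invertible modulo 108, hence u − v ≡ 0 (mod 108), i.e. u = v.
Thus h is injective.
We now compute 19⁻¹ mod 108 explicitly. Euclid's algorithm: 108 = 5·19 + 13, 19 = 1·13 + 6, 13 = 2·6 + 1; back-substituting gives 1 = 91·19 − 16·108, so 19⁻¹ ≡ 91 (mod 108).
Since h is injective, we find h⁻¹(47): we need 19x ≡ 47 − 107 ≡ 48 (mod 108). Using 19⁻¹ = 91: x ≡ 91·48 = 4368 = 40·108 + 48, so x = 48.
Check: h(48) = 19·48 + 107 = 1019 = 9·108 + 47 ≡ 47 (mod 108).

48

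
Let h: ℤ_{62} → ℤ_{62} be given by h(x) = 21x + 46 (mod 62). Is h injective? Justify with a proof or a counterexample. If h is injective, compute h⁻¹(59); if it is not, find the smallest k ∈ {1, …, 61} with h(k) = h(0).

Recall: h is injective if h(a) = h(b) implies a = b.
If h(a) = h(b), then 21a ≡ 21b (mod 62). Because gcd(21, 62) = 1, we may cancel 21 to get a ≡ b (mod 62).
So h is injective.
We now compute 21⁻¹ mod 62 explicitly. Euclid's algorithm: 62 = 2·21 + 20, 21 = 1·20 + 1; back-substituting gives 1 = 3·21 − 1·62, so 21⁻¹ ≡ 3 (mod 62).
Since h is injective, we find h⁻¹(59): we need 21x ≡ 59 − 46 ≡ 13 (mod 62). Using 21⁻¹ = 3: x ≡ 3·13 = 39, so x = 39.
Check: h(39) = 21·39 + 46 = 865 = 13·62 + 59 ≡ 59 (mod 62).

39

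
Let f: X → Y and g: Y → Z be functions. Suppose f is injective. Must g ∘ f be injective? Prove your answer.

not injective

No. Take X = Y = Z = {1, 2}, f = identity (injective), and g(x) = 1 for every x.
Then (g ∘ f)(1) = 1 = (g ∘ f)(2) with 1 ≠ 2, so g ∘ f is not injective.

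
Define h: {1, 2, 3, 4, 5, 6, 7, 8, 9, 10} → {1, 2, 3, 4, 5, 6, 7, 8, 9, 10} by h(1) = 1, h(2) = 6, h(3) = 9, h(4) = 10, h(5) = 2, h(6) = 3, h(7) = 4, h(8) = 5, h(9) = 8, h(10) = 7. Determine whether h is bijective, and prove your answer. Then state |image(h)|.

The values 1, 6, 9, 10, 2, 3, 4, 5, 8, 7 are a permutation of {1, 2, 3, 4, 5, 6, 7, 8, 9, 10}: each element appears exactly once.
So h is injective and surjective, hence bijective.
The image of h is {1, 2, 3, 4, 5, 6, 7, 8, 9, 10}, which has 10 elements.

10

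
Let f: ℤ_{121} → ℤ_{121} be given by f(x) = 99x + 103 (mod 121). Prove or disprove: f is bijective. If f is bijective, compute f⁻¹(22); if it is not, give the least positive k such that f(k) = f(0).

11

We have gcd(99, 121) = 11 > 1. Taking u = 0 and v = 11: f(0) = 103 and f(11) = 99·11 + 103 = 1192 ≡ 103 (mod 121).
So f(0) = f(11) while 0 ≠ 11, thus f is not injective, hence not bijective.
Since f is not bijective, we find the least positive k with f(k) = f(0): this means 99k ≡ 0 (mod 121), i.e. 121 ∣ 99k. Since gcd(99, 121) = 11, dividing through by 11 this holds exactly when 11 ∣ 9k, and as gcd(9, 11) = 1, exactly when 11 ∣ k.
The smallest positive such k is 11.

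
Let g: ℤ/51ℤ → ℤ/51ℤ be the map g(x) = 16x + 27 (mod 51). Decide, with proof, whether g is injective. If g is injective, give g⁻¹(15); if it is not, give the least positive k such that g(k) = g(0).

12

Recall that g is injective when g(u) = g(v) forces u = v.
Suppose g(u) = g(v) in ℤ/51ℤ. Then 16u + 27 ≡ 16v + 27 (mod 51), hence 16(u − v) ≡ 0 (mod 51).
Since gcd(16, 51) = 1, 16 is invertible modulo 51, hence u − v ≡ 0 (mod 51), i.e. u = v.
Therefore g is injective.
We now compute 16⁻¹ mod 51 explicitly. Euclid's algorithm: 51 = 3·16 + 3, 16 = 5·3 + 1; back-substituting gives 1 = 16·16 − 5·51, so 16⁻¹ ≡ 16 (mod 51).
Since g is injective, we find g⁻¹(15): we need 16x ≡ 15 − 27 ≡ 39 (mod 51). Using 16⁻¹ = 16: x ≡ 16·39 = 624 = 12·51 + 12, so x = 12.
Check: g(12) = 16·12 + 27 = 219 = 4·51 + 15 ≡ 15 (mod 51).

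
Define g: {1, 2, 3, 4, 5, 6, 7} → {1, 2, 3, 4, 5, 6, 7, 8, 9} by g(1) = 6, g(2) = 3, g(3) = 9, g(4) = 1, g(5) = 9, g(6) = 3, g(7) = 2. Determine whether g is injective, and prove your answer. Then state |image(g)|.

5

g(3) = 9 = g(5) with 3 ≠ 5, so g is not injective.
The image of g is {1, 2, 3, 6, 9}, which has 5 elements.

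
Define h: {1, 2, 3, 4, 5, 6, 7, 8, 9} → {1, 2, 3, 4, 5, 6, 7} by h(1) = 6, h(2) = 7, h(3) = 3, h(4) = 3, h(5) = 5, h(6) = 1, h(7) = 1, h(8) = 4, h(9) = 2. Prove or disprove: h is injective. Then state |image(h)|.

7

h(3) = 3 = h(4) with 3 ≠ 4, so h is not injective.
The image of h is {1, 2, 3, 4, 5, 6, 7}, which has 7 elements.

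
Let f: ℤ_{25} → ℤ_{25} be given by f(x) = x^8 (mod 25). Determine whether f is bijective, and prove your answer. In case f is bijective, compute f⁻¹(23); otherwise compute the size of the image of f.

f(3): Repeated squaring mod 25: 3^1 ≡ 3, 3^2 ≡ 3² = 9, 3^4 ≡ 9² = 81 ≡ 6, 3^8 ≡ 6² = 36 ≡ 11. So 3^8 ≡ 11 (mod 25).
f(4): Repeated squaring mod 25: 4^1 ≡ 4, 4^2 ≡ 4² = 16, 4^4 ≡ 16² = 256 ≡ 6, 4^8 ≡ 6² = 36 ≡ 11. So 4^8 ≡ 11 (mod 25).
So f(3) = f(4) = 11 while 3 ≠ 4, therefore f is not injective, hence not bijective.
Since f is not bijective, we determine |image(f)|. Computing x^8 mod 25 for each x (by repeated squaring, reducing mod 25 at every step), the values f(0), f(1), …, f(24) are: 0, 1, 6, 11, 11, 0, 16, 1, 16, 21, 0, 6, 21, 21, 6, 0, 21, 16, 1, 16, 0, 11, 11, 6, 1.
The distinct values are {0, 1, 6, 11, 16, 21}; there are 6 of them.

6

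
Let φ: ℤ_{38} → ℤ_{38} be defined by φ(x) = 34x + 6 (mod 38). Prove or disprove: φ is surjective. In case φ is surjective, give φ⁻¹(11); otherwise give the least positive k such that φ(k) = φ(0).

19

Since gcd(34, 38) = 2, we have 34x ≡ 0 (mod 2) for all x, so φ(x) ≡ 0 (mod 2).
But 1 ≢ 0 (mod 2), so 1 ∈ ℤ_{38} has no preimage. Hence φ is not surjective.
Since φ is not surjective, we find the least positive k with φ(k) = φ(0): this means 34k ≡ 0 (mod 38), i.e. 38 ∣ 34k. Since gcd(34, 38) = 2, dividing through by 2 this holds exactly when 19 ∣ 17k, and as gcd(17, 19) = 1, exactly when 19 ∣ k.
The smallest positive such k is 19.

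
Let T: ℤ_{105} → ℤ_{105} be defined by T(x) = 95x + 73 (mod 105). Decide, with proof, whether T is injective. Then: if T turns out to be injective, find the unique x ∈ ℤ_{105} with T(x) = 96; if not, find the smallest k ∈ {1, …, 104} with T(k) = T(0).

21

We have gcd(95, 105) = 5 > 1. Taking a = 0 and b = 21: T(0) = 73 and T(21) = 95·21 + 73 = 2068 ≡ 73 (mod 105).
So T(0) = T(21) while 0 ≠ 21, thus T is not injective.
Since T is not injective, we find the least positive k with T(k) = T(0): this means 95k ≡ 0 (mod 105), i.e. 105 ∣ 95k. Since gcd(95, 105) = 5, dividing through by 5 this holds exactly when 21 ∣ 19k, and as gcd(19, 21) = 1, exactly when 21 ∣ k.
The smallest positive such k is 21.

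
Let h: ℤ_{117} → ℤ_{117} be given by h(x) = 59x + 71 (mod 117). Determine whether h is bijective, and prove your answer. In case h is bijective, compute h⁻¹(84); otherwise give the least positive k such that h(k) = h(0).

Suppose h(u) = h(v) in ℤ_{117}. Then 59u + 71 ≡ 59v + 71 (mod 117), hence 59(u − v) ≡ 0 (mod 117).
Since gcd(59, 117) = 1, 59 is invertible modulo 117, thus u − v ≡ 0 (mod 117), i.e. u = v.
We now compute 59⁻¹ mod 117 explicitly. Euclid's algorithm: 117 = 1·59 + 58, 59 = 1·58 + 1; back-substituting gives 1 = 2·59 − 1·117, so 59⁻¹ ≡ 2 (mod 117).
Then y ↦ 2(y − 71) is a two-sided inverse to h, so every y ∈ ℤ_{117} has a preimage.
Hence h is bijective.
Since h is bijective, we compute h⁻¹(84): solve 59x + 71 ≡ 84 (mod 117), i.e. 59x ≡ 13 (mod 117).
Multiplying by 59⁻¹ = 2 gives x ≡ 2·13 = 26 ≡ 26 (mod 117).
Check: h(26) = 59·26 + 71 = 1605 = 13·117 + 84 ≡ 84 (mod 117).

26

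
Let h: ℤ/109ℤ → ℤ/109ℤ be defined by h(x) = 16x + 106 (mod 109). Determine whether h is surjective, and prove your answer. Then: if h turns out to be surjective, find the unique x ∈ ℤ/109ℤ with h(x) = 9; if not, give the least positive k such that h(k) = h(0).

28

By definition, surjectivity means every element of the codomain has a preimage under h.
Since gcd(16, 109) = 1, 16 is invertible modulo 109. Euclid's algorithm: 109 = 6·16 + 13, 16 = 1·13 + 3, 13 = 4·3 + 1; back-substituting gives 1 = 75·16 − 11·109, so 16⁻¹ ≡ 75 (mod 109).
Then y ↦ 75(y − 106) is a two-sided inverse to h, so every y ∈ ℤ/109ℤ has a preimage.
Hence h is surjective.
Since h is surjective, we compute h⁻¹(9): solve 16x + 106 ≡ 9 (mod 109), i.e. 16x ≡ 12 (mod 109).
Multiplying by 16⁻¹ = 75 gives x ≡ 75·12 = 900 = 8·109 + 28 ≡ 28 (mod 109).
Check: h(28) = 16·28 + 106 = 554 = 5·109 + 9 ≡ 9 (mod 109).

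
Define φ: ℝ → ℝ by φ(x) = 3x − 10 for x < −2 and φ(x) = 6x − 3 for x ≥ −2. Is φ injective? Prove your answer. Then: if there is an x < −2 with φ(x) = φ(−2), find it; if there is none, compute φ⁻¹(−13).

-5/3

Both pieces are strictly increasing (slopes 3 and 6), so each is injective on its own interval.
The left piece maps (−∞, −2) onto (−∞, −16); the right piece maps [−2, ∞) onto [−15, ∞).
These images are disjoint, so no value is attained by both pieces. Therefore φ is injective.
Because the two images are disjoint, no x < −2 has φ(x) = φ(−2), so we compute φ⁻¹(−13): −13 lies in [−15, ∞), so solve 6x − 3 = −13: x = (−13 + 3)/6 = −5/3.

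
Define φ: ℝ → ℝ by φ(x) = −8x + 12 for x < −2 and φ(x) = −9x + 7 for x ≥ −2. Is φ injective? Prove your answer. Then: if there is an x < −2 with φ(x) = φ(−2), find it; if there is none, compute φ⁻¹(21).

Both pieces are strictly decreasing (slopes −8 and −9), so each is injective on its own interval.
The left piece maps (−∞, −2) onto (28, ∞); the right piece maps [−2, ∞) onto (−∞, 25].
These images are disjoint, so no value is attained by both pieces. Hence φ is injective.
Because the two images are disjoint, no x < −2 has φ(x) = φ(−2), so we compute φ⁻¹(21): 21 lies in (−∞, 25], so solve −9x + 7 = 21: x = (21 − 7)/(−9) = −14/9.

-14/9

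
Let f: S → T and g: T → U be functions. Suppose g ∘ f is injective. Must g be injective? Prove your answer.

No. Take S = {1}, T = {1, 2}, U = {1, 2}, f(a) = a for each a ∈ S, and g(b) = 1 if b ∈ {1, 2} else g(b) = b.
Then g ∘ f = f is injective (S ⊂ T and f is the inclusion), but g(1) = g(2) = 1 with 1 ≠ 2, so g is not injective.

not injective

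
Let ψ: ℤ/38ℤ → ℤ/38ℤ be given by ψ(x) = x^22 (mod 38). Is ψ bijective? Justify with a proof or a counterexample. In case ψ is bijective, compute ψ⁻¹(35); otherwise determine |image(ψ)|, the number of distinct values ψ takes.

20

ψ(18): Repeated squaring mod 38: 18^1 ≡ 18, 18^2 ≡ 18² = 324 ≡ 20, 18^4 ≡ 20² = 400 ≡ 20, 18^8 ≡ 20² = 400 ≡ 20, 18^16 ≡ 20² = 400 ≡ 20. Since 22 = 16 + 4 + 2, 18^22 ≡ 20·20·20: 20·20 = 400 ≡ 20, then 20·20 = 400 ≡ 20. So 18^22 ≡ 20 (mod 38).
ψ(20): Repeated squaring mod 38: 20^1 ≡ 20, 20^2 ≡ 20² = 400 ≡ 20, 20^4 ≡ 20² = 400 ≡ 20, 20^8 ≡ 20² = 400 ≡ 20, 20^16 ≡ 20² = 400 ≡ 20. Since 22 = 16 + 4 + 2, 20^22 ≡ 20·20·20: 20·20 = 400 ≡ 20, then 20·20 = 400 ≡ 20. So 20^22 ≡ 20 (mod 38).
So ψ(18) = ψ(20) = 20 while 18 ≠ 20, hence ψ is not injective, hence not bijective.
Since ψ is not bijective, we determine |image(ψ)|. Computing x^22 mod 38 for each x (by repeated squaring, reducing mod 38 at every step), the values ψ(0), ψ(1), …, ψ(37) are: 0, 1, 16, 5, 28, 17, 4, 7, 30, 25, 6, 11, 26, 23, 36, 9, 24, 35, 20, 19, 20, 35, 24, 9, 36, 23, 26, 11, 6, 25, 30, 7, 4, 17, 28, 5, 16, 1.
The distinct values are {0, 1, 4, 5, 6, 7, 9, 11, 16, 17, 19, 20, 23, 24, 25, 26, 28, 30, 35, 36}; there are 20 of them.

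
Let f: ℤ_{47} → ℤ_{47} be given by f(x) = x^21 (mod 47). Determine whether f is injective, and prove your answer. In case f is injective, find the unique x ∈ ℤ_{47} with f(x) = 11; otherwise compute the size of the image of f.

Since 47 is prime, the nonzero elements of ℤ_{47} form a cyclic group of order 46.
As gcd(21, 46) = 1, raising to the 21st power is a bijection on this group: if a^21 ≡ b^21 then (ab^{−1})^21 = 1, and the only element of order dividing gcd(21, 46) = 1 is 1, so a = b.
With f(0) = 0 this makes f injective on all of ℤ_{47}, hence bijective (finite equal-size domain and codomain). In particular f is injective.
Since f is injective, we find the preimage of 11. The inverse of x ↦ x^21 on (ℤ_{47})^× is x ↦ x^11, because 21·11 = 231 = 5·46 + 1 ≡ 1 (mod 46) and x^{46} = 1 for x ≠ 0 (Fermat). So f⁻¹(11) = 11^11 mod 47.
Repeated squaring mod 47: 11^1 ≡ 11, 11^2 ≡ 11² = 121 ≡ 27, 11^4 ≡ 27² = 729 ≡ 24, 11^8 ≡ 24² = 576 ≡ 12. Since 11 = 8 + 2 + 1, 11^11 ≡ 12·27·11: 12·27 = 324 ≡ 42, then 42·11 = 462 ≡ 39. So 11^11 ≡ 39 (mod 47).
Hence f⁻¹(11) = 39.

39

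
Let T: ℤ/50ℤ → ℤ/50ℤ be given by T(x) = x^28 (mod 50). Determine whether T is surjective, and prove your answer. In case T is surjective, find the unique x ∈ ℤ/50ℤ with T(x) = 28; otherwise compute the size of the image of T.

12

T(1) = 1^28 = 1.
T(7): Repeated squaring mod 50: 7^1 ≡ 7, 7^2 ≡ 7² = 49, 7^4 ≡ 49² = 2401 ≡ 1, 7^8 ≡ 1² = 1, 7^16 ≡ 1² = 1. Since 28 = 16 + 8 + 4, 7^28 ≡ 1·1·1: 1·1 = 1, then 1·1 = 1. So 7^28 ≡ 1 (mod 50).
So T(1) = T(7) = 1 while 1 ≠ 7, thus T is not injective.
A non-injective map from the 50-element set ℤ/50ℤ to itself takes at most 49 distinct values, so it cannot be surjective. So T is not surjective.
Since T is not surjective, we determine |image(T)|. Computing x^28 mod 50 for each x (by repeated squaring, reducing mod 50 at every step), the values T(0), T(1), …, T(49) are: 0, 1, 6, 11, 36, 25, 16, 1, 16, 21, 0, 31, 46, 21, 6, 25, 46, 41, 26, 41, 0, 11, 36, 31, 26, 25, 26, 31, 36, 11, 0, 41, 26, 41, 46, 25, 6, 21, 46, 31, 0, 21, 16, 1, 16, 25, 36, 11, 6, 1.
The distinct values are {0, 1, 6, 11, 16, 21, 25, 26, 31, 36, 41, 46}; there are 12 of them.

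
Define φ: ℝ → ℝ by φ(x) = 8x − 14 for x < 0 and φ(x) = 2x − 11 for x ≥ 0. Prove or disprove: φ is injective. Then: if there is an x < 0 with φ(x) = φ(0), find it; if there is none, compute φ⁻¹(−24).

Both pieces are strictly increasing (slopes 8 and 2), so each is injective on its own interval.
The left piece maps (−∞, 0) onto (−∞, −14); the right piece maps [0, ∞) onto [−11, ∞).
These images are disjoint, so no value is attained by both pieces. Hence φ is injective.
Because the two images are disjoint, no x < 0 has φ(x) = φ(0), so we compute φ⁻¹(−24): −24 lies in (−∞, −14), so solve 8x − 14 = −24: x = (−24 + 14)/8 = −5/4.

-5/4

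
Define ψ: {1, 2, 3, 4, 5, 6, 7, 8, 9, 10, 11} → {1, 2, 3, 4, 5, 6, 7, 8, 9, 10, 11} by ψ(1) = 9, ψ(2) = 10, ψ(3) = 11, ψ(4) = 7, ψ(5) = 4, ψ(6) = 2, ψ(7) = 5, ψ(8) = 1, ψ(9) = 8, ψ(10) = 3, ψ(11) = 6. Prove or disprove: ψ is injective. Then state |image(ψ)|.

11

The values ψ(1), …, ψ(11) are 9, 10, 11, 7, 4, 2, 5, 1, 8, 3, 6 — all distinct.
So ψ(s) = ψ(t) only when s = t, and ψ is injective.
The image of ψ is {1, 2, 3, 4, 5, 6, 7, 8, 9, 10, 11}, which has 11 elements.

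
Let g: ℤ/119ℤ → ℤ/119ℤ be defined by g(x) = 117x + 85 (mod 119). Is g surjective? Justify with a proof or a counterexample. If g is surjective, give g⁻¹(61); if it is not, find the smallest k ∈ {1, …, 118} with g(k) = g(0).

12

Since gcd(117, 119) = 1, 117 is invertible modulo 119. Euclid's algorithm: 119 = 1·117 + 2, 117 = 58·2 + 1; back-substituting gives 1 = 59·117 − 58·119, so 117⁻¹ ≡ 59 (mod 119).
Then y ↦ 59(y − 85) is a two-sided inverse to g, so every y ∈ ℤ/119ℤ has a preimage.
So g is surjective.
Since g is surjective, we find g⁻¹(61): we need 117x ≡ 61 − 85 ≡ 95 (mod 119). Using 117⁻¹ = 59: x ≡ 59·95 = 5605 = 47·119 + 12, so x = 12.
Check: g(12) = 117·12 + 85 = 1489 = 12·119 + 61 ≡ 61 (mod 119).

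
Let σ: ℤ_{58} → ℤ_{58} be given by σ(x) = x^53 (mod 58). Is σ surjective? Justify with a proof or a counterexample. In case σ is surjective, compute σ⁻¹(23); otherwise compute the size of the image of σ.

Computing x^53 mod 58 for each x (by repeated squaring, reducing mod 58 at every step), the values σ(0), σ(1), …, σ(57) are: 0, 1, 40, 43, 34, 13, 38, 23, 26, 51, 56, 19, 12, 33, 50, 37, 54, 17, 10, 31, 36, 3, 6, 49, 16, 53, 44, 47, 28, 29, 30, 11, 14, 5, 42, 9, 52, 55, 22, 27, 48, 41, 4, 21, 8, 25, 46, 39, 2, 7, 32, 35, 20, 45, 24, 15, 18, 57.
Every element of ℤ_{58} appears exactly once in this list, so σ is a bijection, and in particular surjective.
Since σ is surjective, we read off the preimage of 23 from the same table: σ(7) = 23, so σ⁻¹(23) = 7.

7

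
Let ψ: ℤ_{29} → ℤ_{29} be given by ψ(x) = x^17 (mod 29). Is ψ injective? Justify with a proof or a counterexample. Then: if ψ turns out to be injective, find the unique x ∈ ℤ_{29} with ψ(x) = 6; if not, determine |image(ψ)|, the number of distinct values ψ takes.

Since 29 is prime, the nonzero elements of ℤ_{29} form a cyclic group of order 28.
As gcd(17, 28) = 1, raising to the 17th power is a bijection on this group: if a^17 ≡ b^17 then (ab^{−1})^17 = 1, and the only element of order dividing gcd(17, 28) = 1 is 1, so a = b.
With ψ(0) = 0 this makes ψ injective on all of ℤ_{29}, hence bijective (finite equal-size domain and codomain). In particular ψ is injective.
Since ψ is injective, we find the preimage of 6. The inverse of x ↦ x^17 on (ℤ_{29})^× is x ↦ x^5, because 17·5 = 85 = 3·28 + 1 ≡ 1 (mod 28) and x^{28} = 1 for x ≠ 0 (Fermat). So ψ⁻¹(6) = 6^5 mod 29.
Repeated squaring mod 29: 6^1 ≡ 6, 6^2 ≡ 6² = 36 ≡ 7, 6^4 ≡ 7² = 49 ≡ 20. Since 5 = 4 + 1, 6^5 ≡ 20·6: 20·6 = 120 ≡ 4. So 6^5 ≡ 4 (mod 29).
Hence ψ⁻¹(6) = 4.

4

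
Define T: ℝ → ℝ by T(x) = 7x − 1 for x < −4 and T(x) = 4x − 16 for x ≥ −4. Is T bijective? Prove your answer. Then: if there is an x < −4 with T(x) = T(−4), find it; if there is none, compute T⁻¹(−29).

Both pieces are strictly increasing (slopes 7 and 4), so each is injective on its own interval.
The left piece maps (−∞, −4) onto (−∞, −29); the right piece maps [−4, ∞) onto [−32, ∞).
These images overlap. In particular T(−4) = −32 (right piece), and solving 7x − 1 = −32 on the left piece gives x = −31/7 < −4.
So T(−31/7) = T(−4) with −31/7 ≠ −4, and T is not injective, hence not bijective. This x = −31/7 is the requested value below −4.

-31/7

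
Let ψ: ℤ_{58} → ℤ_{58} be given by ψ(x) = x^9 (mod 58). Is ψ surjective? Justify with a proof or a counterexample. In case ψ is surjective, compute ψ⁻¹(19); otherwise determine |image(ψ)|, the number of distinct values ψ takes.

31

Computing x^9 mod 58 for each x (by repeated squaring, reducing mod 58 at every step), the values ψ(0), ψ(1), …, ψ(57) are: 0, 1, 48, 21, 42, 33, 22, 49, 44, 35, 18, 31, 12, 5, 32, 55, 24, 17, 56, 11, 52, 43, 38, 7, 54, 45, 8, 39, 28, 29, 30, 19, 50, 13, 4, 51, 20, 15, 6, 47, 2, 41, 34, 3, 26, 53, 46, 27, 40, 23, 14, 9, 36, 25, 16, 37, 10, 57.
Every element of ℤ_{58} appears exactly once in this list, so ψ is a bijection, and in particular surjective.
Since ψ is surjective, we read off the preimage of 19 from the same table: ψ(31) = 19, so ψ⁻¹(19) = 31.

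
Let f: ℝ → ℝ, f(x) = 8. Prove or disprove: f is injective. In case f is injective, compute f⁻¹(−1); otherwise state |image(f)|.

Recall that injectivity means: for all x_1, x_2 in the domain, f(x_1) = f(x_2) implies x_1 = x_2.
f(0) = 8 = f(1) with 0 ≠ 1, so f is not injective.
Since f is not injective, we state |image(f)|: the image of f is {8}, which has 1 element.

1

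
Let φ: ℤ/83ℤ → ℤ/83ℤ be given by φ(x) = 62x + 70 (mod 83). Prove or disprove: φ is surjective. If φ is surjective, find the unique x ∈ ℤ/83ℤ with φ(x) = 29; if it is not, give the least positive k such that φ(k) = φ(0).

81

Since gcd(62, 83) = 1, 62 is invertible modulo 83. Euclid's algorithm: 83 = 1·62 + 21, 62 = 2·21 + 20, 21 = 1·20 + 1; back-substituting gives 1 = 79·62 − 59·83, so 62⁻¹ ≡ 79 (mod 83).
For any y ∈ ℤ/83ℤ, x = 79(y − 70) mod 83 satisfies φ(x) = 62·79(y − 70) + 70 ≡ y (since 62·79 ≡ 1 mod 83). So every y has a preimage.
Thus φ is surjective.
Since φ is surjective, we compute φ⁻¹(29): solve 62x + 70 ≡ 29 (mod 83), i.e. 62x ≡ 42 (mod 83).
Multiplying by 62⁻¹ = 79 gives x ≡ 79·42 = 3318 = 39·83 + 81 ≡ 81 (mod 83).
Check: φ(81) = 62·81 + 70 = 5092 = 61·83 + 29 ≡ 29 (mod 83).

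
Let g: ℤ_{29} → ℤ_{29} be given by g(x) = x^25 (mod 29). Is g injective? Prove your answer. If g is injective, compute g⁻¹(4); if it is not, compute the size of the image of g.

13

Since 29 is prime, the nonzero elements of ℤ_{29} form a cyclic group of order 28.
As gcd(25, 28) = 1, raising to the 25th power is a bijection on this group: if a^25 ≡ b^25 then (ab^{−1})^25 = 1, and the only element of order dividing gcd(25, 28) = 1 is 1, so a = b.
With g(0) = 0 this makes g injective on all of ℤ_{29}, hence bijective (finite equal-size domain and codomain). In particular g is injective.
Since g is injective, we find the preimage of 4. The inverse of x ↦ x^25 on (ℤ_{29})^× is x ↦ x^9, because 25·9 = 225 = 8·28 + 1 ≡ 1 (mod 28) and x^{28} = 1 for x ≠ 0 (Fermat). So g⁻¹(4) = 4^9 mod 29.
Repeated squaring mod 29: 4^1 ≡ 4, 4^2 ≡ 4² = 16, 4^4 ≡ 16² = 256 ≡ 24, 4^8 ≡ 24² = 576 ≡ 25. Since 9 = 8 + 1, 4^9 ≡ 25·4: 25·4 = 100 ≡ 13. So 4^9 ≡ 13 (mod 29).
Hence g⁻¹(4) = 13.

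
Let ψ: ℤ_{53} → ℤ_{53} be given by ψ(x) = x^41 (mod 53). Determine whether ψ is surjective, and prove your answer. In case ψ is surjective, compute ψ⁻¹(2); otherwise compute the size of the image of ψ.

Since 53 is prime, the nonzero elements of ℤ_{53} form a cyclic group of order 52.
As gcd(41, 52) = 1, raising to the 41st power is a bijection on this group: if s^41 ≡ t^41 then (st^{−1})^41 = 1, and the only element of order dividing gcd(41, 52) = 1 is 1, so s = t.
With ψ(0) = 0 this makes ψ injective on all of ℤ_{53}, hence bijective (finite equal-size domain and codomain). In particular ψ is surjective.
Since ψ is surjective, we find the preimage of 2. The inverse of x ↦ x^41 on (ℤ_{53})^× is x ↦ x^33, because 41·33 = 1353 = 26·52 + 1 ≡ 1 (mod 52) and x^{52} = 1 for x ≠ 0 (Fermat). So ψ⁻¹(2) = 2^33 mod 53.
Repeated squaring mod 53: 2^1 ≡ 2, 2^2 ≡ 2² = 4, 2^4 ≡ 4² = 16, 2^8 ≡ 16² = 256 ≡ 44, 2^16 ≡ 44² = 1936 ≡ 28, 2^32 ≡ 28² = 784 ≡ 42. Since 33 = 32 + 1, 2^33 ≡ 42·2: 42·2 = 84 ≡ 31. So 2^33 ≡ 31 (mod 53).
Hence ψ⁻¹(2) = 31.

31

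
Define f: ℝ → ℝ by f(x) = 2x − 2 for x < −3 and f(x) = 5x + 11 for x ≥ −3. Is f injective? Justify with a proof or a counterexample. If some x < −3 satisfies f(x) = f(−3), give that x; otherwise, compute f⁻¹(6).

Both pieces are strictly increasing (slopes 2 and 5), so each is injective on its own interval.
The left piece maps (−∞, −3) onto (−∞, −8); the right piece maps [−3, ∞) onto [−4, ∞).
These images are disjoint, so no value is attained by both pieces. So f is injective.
Because the two images are disjoint, no x < −3 has f(x) = f(−3), so we compute f⁻¹(6): 6 lies in [−4, ∞), so solve 5x + 11 = 6: x = (6 − 11)/5 = −1.

-1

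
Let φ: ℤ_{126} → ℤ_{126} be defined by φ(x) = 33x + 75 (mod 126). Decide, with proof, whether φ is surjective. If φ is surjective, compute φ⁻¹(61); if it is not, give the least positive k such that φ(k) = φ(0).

42

Since gcd(33, 126) = 3, we have 33x ≡ 0 (mod 3) for all x, so φ(x) ≡ 0 (mod 3).
But 1 ≢ 0 (mod 3), so 1 ∈ ℤ_{126} has no preimage. Thus φ is not surjective.
Since φ is not surjective, we find the least positive k with φ(k) = φ(0): this means 33k ≡ 0 (mod 126), i.e. 126 ∣ 33k. Since gcd(33, 126) = 3, dividing through by 3 this holds exactly when 42 ∣ 11k, and as gcd(11, 42) = 1, exactly when 42 ∣ k.
The smallest positive such k is 42.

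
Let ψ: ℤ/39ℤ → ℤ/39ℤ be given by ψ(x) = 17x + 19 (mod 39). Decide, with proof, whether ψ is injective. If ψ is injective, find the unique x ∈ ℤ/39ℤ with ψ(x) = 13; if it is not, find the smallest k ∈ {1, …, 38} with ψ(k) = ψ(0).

18

Suppose ψ(u) = ψ(v) in ℤ/39ℤ. Then 17u + 19 ≡ 17v + 19 (mod 39), thus 17(u − v) ≡ 0 (mod 39).
Since gcd(17, 39) = 1, 17 is invertible modulo 39, thus u − v ≡ 0 (mod 39), i.e. u = v.
Therefore ψ is injective.
We now compute 17⁻¹ mod 39 explicitly. Euclid's algorithm: 39 = 2·17 + 5, 17 = 3·5 + 2, 5 = 2·2 + 1; back-substituting gives 1 = 23·17 − 10·39, so 17⁻¹ ≡ 23 (mod 39).
Since ψ is injective, we compute ψ⁻¹(13): solve 17x + 19 ≡ 13 (mod 39), i.e. 17x ≡ 33 (mod 39).
Multiplying by 17⁻¹ = 23 gives x ≡ 23·33 = 759 = 19·39 + 18 ≡ 18 (mod 39).
Check: ψ(18) = 17·18 + 19 = 325 = 8·39 + 13 ≡ 13 (mod 39).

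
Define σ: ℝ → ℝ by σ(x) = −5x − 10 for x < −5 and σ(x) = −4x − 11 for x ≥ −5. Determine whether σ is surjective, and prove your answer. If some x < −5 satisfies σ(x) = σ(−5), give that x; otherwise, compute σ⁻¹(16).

-26/5

Both pieces are strictly decreasing (slopes −5 and −4), so each is injective on its own interval.
The left piece maps (−∞, −5) onto (15, ∞); the right piece maps [−5, ∞) onto (−∞, 9].
The union (15, ∞) ∪ (−∞, 9] omits the interval between 15 and 9; in particular 15 has no preimage. So σ is not surjective.
Because the two images are disjoint, no x < −5 has σ(x) = σ(−5), so we compute σ⁻¹(16): 16 lies in (15, ∞), so solve −5x − 10 = 16: x = (16 + 10)/(−5) = −26/5.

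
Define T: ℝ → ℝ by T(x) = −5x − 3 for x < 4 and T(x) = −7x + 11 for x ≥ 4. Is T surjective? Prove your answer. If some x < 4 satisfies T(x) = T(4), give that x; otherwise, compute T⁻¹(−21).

14/5

Both pieces are strictly decreasing (slopes −5 and −7), so each is injective on its own interval.
The left piece maps (−∞, 4) onto (−23, ∞); the right piece maps [4, ∞) onto (−∞, −17].
The union (−23, ∞) ∪ (−∞, −17] covers ℝ, so T is surjective.
For the follow-up: the images overlap, so an x < 4 with T(x) = T(4) exists. T(4) = −17; solving −5x − 3 = −17 for x < 4 gives x = (−17 + 3)/(−5) = 14/5.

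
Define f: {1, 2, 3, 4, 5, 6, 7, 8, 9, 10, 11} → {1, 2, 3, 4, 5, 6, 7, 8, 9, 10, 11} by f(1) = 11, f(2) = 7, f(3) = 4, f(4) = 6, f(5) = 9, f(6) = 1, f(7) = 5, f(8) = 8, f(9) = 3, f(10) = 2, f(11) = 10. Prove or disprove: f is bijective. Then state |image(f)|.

11

The values 11, 7, 4, 6, 9, 1, 5, 8, 3, 2, 10 are a permutation of {1, 2, 3, 4, 5, 6, 7, 8, 9, 10, 11}: each element appears exactly once.
So f is injective and surjective, hence bijective.
The image of f is {1, 2, 3, 4, 5, 6, 7, 8, 9, 10, 11}, which has 11 elements.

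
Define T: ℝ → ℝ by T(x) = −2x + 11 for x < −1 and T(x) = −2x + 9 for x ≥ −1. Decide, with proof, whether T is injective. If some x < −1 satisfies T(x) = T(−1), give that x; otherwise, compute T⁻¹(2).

Both pieces are strictly decreasing (slopes −2 and −2), so each is injective on its own interval.
The left piece maps (−∞, −1) onto (13, ∞); the right piece maps [−1, ∞) onto (−∞, 11].
These images are disjoint, so no value is attained by both pieces. Thus T is injective.
Because the two images are disjoint, no x < −1 has T(x) = T(−1), so we compute T⁻¹(2): 2 lies in (−∞, 11], so solve −2x + 9 = 2: x = (2 − 9)/(−2) = 7/2.

7/2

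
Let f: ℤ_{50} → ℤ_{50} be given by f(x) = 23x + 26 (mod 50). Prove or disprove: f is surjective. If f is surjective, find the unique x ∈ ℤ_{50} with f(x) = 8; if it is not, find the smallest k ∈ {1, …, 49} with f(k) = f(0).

34

Recall that f is surjective if every y in the codomain equals f(x) for some x in the domain.
Since gcd(23, 50) = 1, 23 is invertible modulo 50. Euclid's algorithm: 50 = 2·23 + 4, 23 = 5·4 + 3, 4 = 1·3 + 1; back-substituting gives 1 = 37·23 − 17·50, so 23⁻¹ ≡ 37 (mod 50).
For any y ∈ ℤ_{50}, x = 37(y − 26) mod 50 satisfies f(x) = 23·37(y − 26) + 26 ≡ y (since 23·37 ≡ 1 mod 50). So every y has a preimage.
Hence f is surjective.
Since f is surjective, we compute f⁻¹(8): solve 23x + 26 ≡ 8 (mod 50), i.e. 23x ≡ 32 (mod 50).
Multiplying by 23⁻¹ = 37 gives x ≡ 37·32 = 1184 = 23·50 + 34 ≡ 34 (mod 50).
Check: f(34) = 23·34 + 26 = 808 = 16·50 + 8 ≡ 8 (mod 50).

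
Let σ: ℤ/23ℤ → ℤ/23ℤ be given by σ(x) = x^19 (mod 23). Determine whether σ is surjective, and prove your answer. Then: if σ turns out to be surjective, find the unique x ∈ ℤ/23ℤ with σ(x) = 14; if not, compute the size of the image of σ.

Since 23 is prime, the nonzero elements of ℤ/23ℤ form a cyclic group of order 22.
As gcd(19, 22) = 1, raising to the 19th power is a bijection on this group: if s^19 ≡ t^19 then (st^{−1})^19 = 1, and the only element of order dividing gcd(19, 22) = 1 is 1, so s = t.
With σ(0) = 0 this makes σ injective on all of ℤ/23ℤ, hence bijective (finite equal-size domain and codomain). In particular σ is surjective.
Since σ is surjective, we find the preimage of 14. The inverse of x ↦ x^19 on (ℤ/23ℤ)^× is x ↦ x^7, because 19·7 = 133 = 6·22 + 1 ≡ 1 (mod 22) and x^{22} = 1 for x ≠ 0 (Fermat). So σ⁻¹(14) = 14^7 mod 23.
Repeated squaring mod 23: 14^1 ≡ 14, 14^2 ≡ 14² = 196 ≡ 12, 14^4 ≡ 12² = 144 ≡ 6. Since 7 = 4 + 2 + 1, 14^7 ≡ 6·12·14: 6·12 = 72 ≡ 3, then 3·14 = 42 ≡ 19. So 14^7 ≡ 19 (mod 23).
Hence σ⁻¹(14) = 19.

19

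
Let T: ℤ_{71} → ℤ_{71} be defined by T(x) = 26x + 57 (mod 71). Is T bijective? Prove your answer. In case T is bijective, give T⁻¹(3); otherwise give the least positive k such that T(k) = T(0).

Suppose T(s) = T(t) in ℤ_{71}. Then 26s + 57 ≡ 26t + 57 (mod 71), hence 26(s − t) ≡ 0 (mod 71).
Since gcd(26, 71) = 1, 26 is invertible modulo 71, so s − t ≡ 0 (mod 71), i.e. s = t.
We now compute 26⁻¹ mod 71 explicitly. Euclid's algorithm: 71 = 2·26 + 19, 26 = 1·19 + 7, 19 = 2·7 + 5, 7 = 1·5 + 2, 5 = 2·2 + 1; back-substituting gives 1 = 41·26 − 15·71, so 26⁻¹ ≡ 41 (mod 71).
Then y ↦ 41(y − 57) is a two-sided inverse to T, so every y ∈ ℤ_{71} has a preimage.
So T is bijective.
Since T is bijective, we compute T⁻¹(3): solve 26x + 57 ≡ 3 (mod 71), i.e. 26x ≡ 17 (mod 71).
Multiplying by 26⁻¹ = 41 gives x ≡ 41·17 = 697 = 9·71 + 58 ≡ 58 (mod 71).
Check: T(58) = 26·58 + 57 = 1565 = 22·71 + 3 ≡ 3 (mod 71).

58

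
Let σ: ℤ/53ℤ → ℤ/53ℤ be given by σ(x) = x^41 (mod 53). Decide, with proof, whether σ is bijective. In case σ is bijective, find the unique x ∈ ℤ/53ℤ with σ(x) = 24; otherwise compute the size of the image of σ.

36

Since 53 is prime, the nonzero elements of ℤ/53ℤ form a cyclic group of order 52.
As gcd(41, 52) = 1, raising to the 41st power is a bijection on this group: if u^41 ≡ v^41 then (uv^{−1})^41 = 1, and the only element of order dividing gcd(41, 52) = 1 is 1, so u = v.
With σ(0) = 0 this makes σ injective on all of ℤ/53ℤ, hence bijective (finite equal-size domain and codomain). In particular σ is bijective.
Since σ is bijective, we find the preimage of 24. The inverse of x ↦ x^41 on (ℤ/53ℤ)^× is x ↦ x^33, because 41·33 = 1353 = 26·52 + 1 ≡ 1 (mod 52) and x^{52} = 1 for x ≠ 0 (Fermat). So σ⁻¹(24) = 24^33 mod 53.
Repeated squaring mod 53: 24^1 ≡ 24, 24^2 ≡ 24² = 576 ≡ 46, 24^4 ≡ 46² = 2116 ≡ 49, 24^8 ≡ 49² = 2401 ≡ 16, 24^16 ≡ 16² = 256 ≡ 44, 24^32 ≡ 44² = 1936 ≡ 28. Since 33 = 32 + 1, 24^33 ≡ 28·24: 28·24 = 672 ≡ 36. So 24^33 ≡ 36 (mod 53).
Hence σ⁻¹(24) = 36.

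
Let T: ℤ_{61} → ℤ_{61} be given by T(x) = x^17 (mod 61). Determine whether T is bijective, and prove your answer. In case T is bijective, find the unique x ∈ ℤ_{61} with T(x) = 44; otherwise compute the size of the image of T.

Since 61 is prime, the nonzero elements of ℤ_{61} form a cyclic group of order 60.
As gcd(17, 60) = 1, raising to the 17th power is a bijection on this group: if a^17 ≡ b^17 then (ab^{−1})^17 = 1, and the only element of order dividing gcd(17, 60) = 1 is 1, so a = b.
With T(0) = 0 this makes T injective on all of ℤ_{61}, hence bijective (finite equal-size domain and codomain). In particular T is bijective.
Since T is bijective, we find the preimage of 44. The inverse of x ↦ x^17 on (ℤ_{61})^× is x ↦ x^53, because 17·53 = 901 = 15·60 + 1 ≡ 1 (mod 60) and x^{60} = 1 for x ≠ 0 (Fermat). So T⁻¹(44) = 44^53 mod 61.
Repeated squaring mod 61: 44^1 ≡ 44, 44^2 ≡ 44² = 1936 ≡ 45, 44^4 ≡ 45² = 2025 ≡ 12, 44^8 ≡ 12² = 144 ≡ 22, 44^16 ≡ 22² = 484 ≡ 57, 44^32 ≡ 57² = 3249 ≡ 16. Since 53 = 32 + 16 + 4 + 1, 44^53 ≡ 16·57·12·44: 16·57 = 912 ≡ 58, then 58·12 = 696 ≡ 25, then 25·44 = 1100 ≡ 2. So 44^53 ≡ 2 (mod 61).
Hence T⁻¹(44) = 2.

2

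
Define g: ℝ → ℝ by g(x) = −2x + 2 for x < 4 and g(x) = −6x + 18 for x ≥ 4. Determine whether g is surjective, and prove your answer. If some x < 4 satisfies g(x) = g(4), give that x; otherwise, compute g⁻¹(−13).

31/6

Both pieces are strictly decreasing (slopes −2 and −6), so each is injective on its own interval.
The left piece maps (−∞, 4) onto (−6, ∞); the right piece maps [4, ∞) onto (−∞, −6].
These images together cover ℝ, so g is surjective.
Because the two images are disjoint, no x < 4 has g(x) = g(4), so we compute g⁻¹(−13): −13 lies in (−∞, −6], so solve −6x + 18 = −13: x = (−13 − 18)/(−6) = 31/6.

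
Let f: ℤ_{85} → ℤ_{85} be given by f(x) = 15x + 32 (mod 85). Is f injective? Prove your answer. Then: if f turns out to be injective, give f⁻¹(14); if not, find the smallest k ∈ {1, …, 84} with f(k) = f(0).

17

We have gcd(15, 85) = 5 > 1. Taking s = 0 and t = 17: f(0) = 32 and f(17) = 15·17 + 32 = 287 ≡ 32 (mod 85).
So f(0) = f(17) while 0 ≠ 17, therefore f is not injective.
Since f is not injective, we find the least positive k with f(k) = f(0): this means 15k ≡ 0 (mod 85), i.e. 85 ∣ 15k. Since gcd(15, 85) = 5, dividing through by 5 this holds exactly when 17 ∣ 3k, and as gcd(3, 17) = 1, exactly when 17 ∣ k.
The smallest positive such k is 17.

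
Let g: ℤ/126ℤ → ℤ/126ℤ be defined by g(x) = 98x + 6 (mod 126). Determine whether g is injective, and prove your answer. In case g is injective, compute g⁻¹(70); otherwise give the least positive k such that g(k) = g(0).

9

Recall that injectivity means: for all s, t in the domain, g(s) = g(t) implies s = t.
We have gcd(98, 126) = 14 > 1. Taking s = 0 and t = 9: g(0) = 6 and g(9) = 98·9 + 6 = 888 ≡ 6 (mod 126).
So g(0) = g(9) while 0 ≠ 9, thus g is not injective.
Since g is not injective, we find the least positive k with g(k) = g(0): this means 98k ≡ 0 (mod 126), i.e. 126 ∣ 98k. Since gcd(98, 126) = 14, dividing through by 14 this holds exactly when 9 ∣ 7k, and as gcd(7, 9) = 1, exactly when 9 ∣ k.
The smallest positive such k is 9.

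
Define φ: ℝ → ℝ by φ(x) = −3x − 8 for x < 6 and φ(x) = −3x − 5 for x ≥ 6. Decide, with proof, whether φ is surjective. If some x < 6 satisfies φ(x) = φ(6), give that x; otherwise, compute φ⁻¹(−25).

5

Both pieces are strictly decreasing (slopes −3 and −3), so each is injective on its own interval.
The left piece maps (−∞, 6) onto (−26, ∞); the right piece maps [6, ∞) onto (−∞, −23].
The union (−26, ∞) ∪ (−∞, −23] covers ℝ, so φ is surjective.
For the follow-up: the images overlap, so an x < 6 with φ(x) = φ(6) exists. φ(6) = −23; solving −3x − 8 = −23 for x < 6 gives x = (−23 + 8)/(−3) = 5.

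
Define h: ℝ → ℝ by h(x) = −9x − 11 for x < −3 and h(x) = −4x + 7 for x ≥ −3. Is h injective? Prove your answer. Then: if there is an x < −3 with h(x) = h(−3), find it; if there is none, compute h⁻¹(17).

Both pieces are strictly decreasing (slopes −9 and −4), so each is injective on its own interval.
The left piece maps (−∞, −3) onto (16, ∞); the right piece maps [−3, ∞) onto (−∞, 19].
These images overlap. In particular h(−3) = 19 (right piece), and solving −9x − 11 = 19 on the left piece gives x = −10/3 < −3.
So h(−10/3) = h(−3) with −10/3 ≠ −3, and h is not injective. This x = −10/3 is the requested value below −3.

-10/3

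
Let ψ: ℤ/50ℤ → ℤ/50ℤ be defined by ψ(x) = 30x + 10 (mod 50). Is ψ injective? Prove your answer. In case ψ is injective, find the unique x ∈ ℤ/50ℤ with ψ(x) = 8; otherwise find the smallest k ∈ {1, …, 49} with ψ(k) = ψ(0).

We have gcd(30, 50) = 10 > 1. Taking a = 0 and b = 5: ψ(0) = 10 and ψ(5) = 30·5 + 10 = 160 ≡ 10 (mod 50).
So ψ(0) = ψ(5) while 0 ≠ 5, therefore ψ is not injective.
Since ψ is not injective, we find the least positive k with ψ(k) = ψ(0): this means 30k ≡ 0 (mod 50), i.e. 50 ∣ 30k. Since gcd(30, 50) = 10, dividing through by 10 this holds exactly when 5 ∣ 3k, and as gcd(3, 5) = 1, exactly when 5 ∣ k.
The smallest positive such k is 5.

5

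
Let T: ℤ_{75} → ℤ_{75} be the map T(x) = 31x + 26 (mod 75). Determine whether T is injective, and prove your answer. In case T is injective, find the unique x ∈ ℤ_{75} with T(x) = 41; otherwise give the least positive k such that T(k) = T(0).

15

Suppose T(x_1) = T(x_2) in ℤ_{75}. Then 31x_1 + 26 ≡ 31x_2 + 26 (mod 75), therefore 31(x_1 − x_2) ≡ 0 (mod 75).
Since gcd(31, 75) = 1, 31 is invertible modulo 75, thus x_1 − x_2 ≡ 0 (mod 75), i.e. x_1 = x_2.
Thus T is injective.
We now compute 31⁻¹ mod 75 explicitly. Euclid's algorithm: 75 = 2·31 + 13, 31 = 2·13 + 5, 13 = 2·5 + 3, 5 = 1·3 + 2, 3 = 1·2 + 1; back-substituting gives 1 = 46·31 − 19·75, so 31⁻¹ ≡ 46 (mod 75).
Since T is injective, we find T⁻¹(41): we need 31x ≡ 41 − 26 ≡ 15 (mod 75). Using 31⁻¹ = 46: x ≡ 46·15 = 690 = 9·75 + 15, so x = 15.
Check: T(15) = 31·15 + 26 = 491 = 6·75 + 41 ≡ 41 (mod 75).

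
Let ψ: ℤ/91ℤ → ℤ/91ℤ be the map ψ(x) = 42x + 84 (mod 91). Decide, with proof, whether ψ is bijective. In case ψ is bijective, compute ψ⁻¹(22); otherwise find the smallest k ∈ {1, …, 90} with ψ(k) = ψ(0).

13

We have gcd(42, 91) = 7 > 1. Taking x_1 = 0 and x_2 = 13: ψ(0) = 84 and ψ(13) = 42·13 + 84 = 630 ≡ 84 (mod 91).
So ψ(0) = ψ(13) while 0 ≠ 13, hence ψ is not injective, hence not bijective.
Since ψ is not bijective, we find the least positive k with ψ(k) = ψ(0): this means 42k ≡ 0 (mod 91), i.e. 91 ∣ 42k. Since gcd(42, 91) = 7, dividing through by 7 this holds exactly when 13 ∣ 6k, and as gcd(6, 13) = 1, exactly when 13 ∣ k.
The smallest positive such k is 13.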